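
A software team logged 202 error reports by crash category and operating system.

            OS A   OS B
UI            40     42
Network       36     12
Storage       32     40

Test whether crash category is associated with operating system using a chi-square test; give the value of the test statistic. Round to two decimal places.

12.03

Row totals: 82, 48, 72. Column totals: 108, 94. Grand total N = 202.
Expected counts (row total × column total / N):
  UI, OS A: 82×108/202 = 43.842
  UI, OS B: 82×94/202 = 38.158
  Network, OS A: 48×108/202 = 25.663
  Network, OS B: 48×94/202 = 22.337
  Storage, OS A: 72×108/202 = 38.495
  Storage, OS B: 72×94/202 = 33.505
Contributions (O − E)²/E:
  (40 − 43.842)²/43.842 = 0.3367
  (42 − 38.158)²/38.158 = 0.3868
  (36 − 25.663)²/25.663 = 4.1637
  (12 − 22.337)²/22.337 = 4.7837
  (32 − 38.495)²/38.495 = 1.0959
  (40 − 33.505)²/33.505 = 1.2591
χ² = 0.3367 + 0.3868 + 4.1637 + 4.7837 + 1.0959 + 1.2591 = 12.03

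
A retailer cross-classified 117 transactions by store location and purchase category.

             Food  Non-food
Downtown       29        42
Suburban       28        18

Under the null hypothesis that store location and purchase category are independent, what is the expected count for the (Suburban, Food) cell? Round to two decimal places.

22.41

Row total (Suburban) = 46; column total (Food) = 57; grand total N = 117.
Expected count = (row total × column total) / N = 46 × 57 / 117 = 22.41.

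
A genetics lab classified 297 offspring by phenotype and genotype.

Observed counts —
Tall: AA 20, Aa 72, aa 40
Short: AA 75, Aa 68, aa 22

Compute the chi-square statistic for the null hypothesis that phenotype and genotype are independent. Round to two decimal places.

Row totals: 132, 165. Column totals: 95, 140, 62. Grand total N = 297.
Expected counts (row total × column total / N):
  Tall, AA: 132×95/297 = 42.222
  Tall, Aa: 132×140/297 = 62.222
  Tall, aa: 132×62/297 = 27.556
  Short, AA: 165×95/297 = 52.778
  Short, Aa: 165×140/297 = 77.778
  Short, aa: 165×62/297 = 34.444
Contributions (O − E)²/E:
  (20 − 42.222)²/42.222 = 11.6957
  (72 − 62.222)²/62.222 = 1.5366
  (40 − 27.556)²/27.556 = 5.6196
  (75 − 52.778)²/52.778 = 9.3565
  (68 − 77.778)²/77.778 = 1.2293
  (22 − 34.444)²/34.444 = 4.4958
χ² = 11.6957 + 1.5366 + 5.6196 + 9.3565 + 1.2293 + 4.4958 = 33.93

33.93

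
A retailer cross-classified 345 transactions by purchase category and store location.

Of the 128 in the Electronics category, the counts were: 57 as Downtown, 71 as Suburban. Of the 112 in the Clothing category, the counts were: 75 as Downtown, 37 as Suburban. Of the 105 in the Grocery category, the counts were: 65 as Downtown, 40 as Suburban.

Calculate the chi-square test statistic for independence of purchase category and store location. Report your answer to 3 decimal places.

Row totals: 128, 112, 105. Column totals: 197, 148. Grand total N = 345.
Expected counts (row total × column total / N):
  Electronics, Downtown: 128×197/345 = 73.0899
  Electronics, Suburban: 128×148/345 = 54.9101
  Clothing, Downtown: 112×197/345 = 63.9536
  Clothing, Suburban: 112×148/345 = 48.0464
  Grocery, Downtown: 105×197/345 = 59.9565
  Grocery, Suburban: 105×148/345 = 45.0435
Contributions (O − E)²/E:
  (57 − 73.0899)²/73.0899 = 3.5420
  (71 − 54.9101)²/54.9101 = 4.7147
  (75 − 63.9536)²/63.9536 = 1.9080
  (37 − 48.0464)²/48.0464 = 2.5397
  (65 − 59.9565)²/59.9565 = 0.4243
  (40 − 45.0435)²/45.0435 = 0.5647
χ² = 3.5420 + 4.7147 + 1.9080 + 2.5397 + 0.4243 + 0.5647 = 13.693

13.693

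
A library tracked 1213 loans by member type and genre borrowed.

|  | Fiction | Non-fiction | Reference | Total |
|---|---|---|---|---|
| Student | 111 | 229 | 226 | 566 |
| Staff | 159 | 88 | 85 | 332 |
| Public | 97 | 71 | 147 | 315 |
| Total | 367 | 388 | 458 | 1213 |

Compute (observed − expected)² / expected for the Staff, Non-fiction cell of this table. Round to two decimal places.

3.12

Row total (Staff) = 332; column total (Non-fiction) = 388; N = 1213.
Expected count E = 332 × 388 / 1213 = 106.196.
Contribution = (O − E)²/E = (88 − 106.196)² / 106.196 = 3.12.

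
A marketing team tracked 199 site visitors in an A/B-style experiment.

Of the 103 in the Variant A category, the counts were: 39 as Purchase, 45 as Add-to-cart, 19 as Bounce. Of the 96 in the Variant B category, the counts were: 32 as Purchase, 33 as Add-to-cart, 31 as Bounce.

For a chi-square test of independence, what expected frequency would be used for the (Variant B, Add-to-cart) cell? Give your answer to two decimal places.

37.63

Row total (Variant B) = 96; column total (Add-to-cart) = 78; grand total N = 199.
Expected count = (row total × column total) / N = 96 × 78 / 199 = 37.63.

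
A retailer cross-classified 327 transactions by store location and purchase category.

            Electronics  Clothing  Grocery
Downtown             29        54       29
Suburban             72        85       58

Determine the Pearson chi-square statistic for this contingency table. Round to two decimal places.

Row totals: 112, 215. Column totals: 101, 139, 87. Grand total N = 327.
Expected counts (row total × column total / N):
  Downtown, Electronics: 112×101/327 = 34.593
  Downtown, Clothing: 112×139/327 = 47.609
  Downtown, Grocery: 112×87/327 = 29.798
  Suburban, Electronics: 215×101/327 = 66.407
  Suburban, Clothing: 215×139/327 = 91.391
  Suburban, Grocery: 215×87/327 = 57.202
Contributions (O − E)²/E:
  (29 − 34.593)²/34.593 = 0.9043
  (54 − 47.609)²/47.609 = 0.8579
  (29 − 29.798)²/29.798 = 0.0214
  (72 − 66.407)²/66.407 = 0.4711
  (85 − 91.391)²/91.391 = 0.4469
  (58 − 57.202)²/57.202 = 0.0111
χ² = 0.9043 + 0.8579 + 0.0214 + 0.4711 + 0.4469 + 0.0111 = 2.71

2.71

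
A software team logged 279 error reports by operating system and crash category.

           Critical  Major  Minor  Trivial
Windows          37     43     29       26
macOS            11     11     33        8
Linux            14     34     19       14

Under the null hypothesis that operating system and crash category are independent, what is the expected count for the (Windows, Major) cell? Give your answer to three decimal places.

Row total (Windows) = 135; column total (Major) = 88; grand total N = 279.
Expected count = (row total × column total) / N = 135 × 88 / 279 = 42.581.

42.581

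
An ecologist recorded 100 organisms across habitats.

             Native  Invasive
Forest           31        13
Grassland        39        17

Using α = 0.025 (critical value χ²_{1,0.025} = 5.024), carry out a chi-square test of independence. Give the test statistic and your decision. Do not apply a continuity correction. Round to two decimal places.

0.01; fail to reject H₀

Row totals: 44, 56. Column totals: 70, 30. Grand total N = 100.
Expected counts (row total × column total / N):
  Forest, Native: 44×70/100 = 30.800
  Forest, Invasive: 44×30/100 = 13.200
  Grassland, Native: 56×70/100 = 39.200
  Grassland, Invasive: 56×30/100 = 16.800
Contributions (O − E)²/E:
  (31 − 30.800)²/30.800 = 0.0013
  (13 − 13.200)²/13.200 = 0.0030
  (39 − 39.200)²/39.200 = 0.0010
  (17 − 16.800)²/16.800 = 0.0024
χ² = 0.0013 + 0.0030 + 0.0010 + 0.0024 = 0.01
df = (2−1)(2−1) = 1. Since 0.01 < 5.024, fail to reject the null hypothesis of independence at α = 0.025.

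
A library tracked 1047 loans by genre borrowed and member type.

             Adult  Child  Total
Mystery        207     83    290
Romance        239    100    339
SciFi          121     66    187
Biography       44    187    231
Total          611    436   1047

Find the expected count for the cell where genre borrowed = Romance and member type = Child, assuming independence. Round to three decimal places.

Row total (Romance) = 339; column total (Child) = 436; grand total N = 1047.
Expected count = (row total × column total) / N = 339 × 436 / 1047 = 141.169.

141.169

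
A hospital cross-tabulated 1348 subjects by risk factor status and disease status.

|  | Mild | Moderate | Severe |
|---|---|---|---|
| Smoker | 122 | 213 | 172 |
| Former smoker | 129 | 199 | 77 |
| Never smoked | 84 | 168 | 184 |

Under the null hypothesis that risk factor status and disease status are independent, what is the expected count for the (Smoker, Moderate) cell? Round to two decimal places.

Row total (Smoker) = 507; column total (Moderate) = 580; grand total N = 1348.
Expected count = (row total × column total) / N = 507 × 580 / 1348 = 218.15.

218.15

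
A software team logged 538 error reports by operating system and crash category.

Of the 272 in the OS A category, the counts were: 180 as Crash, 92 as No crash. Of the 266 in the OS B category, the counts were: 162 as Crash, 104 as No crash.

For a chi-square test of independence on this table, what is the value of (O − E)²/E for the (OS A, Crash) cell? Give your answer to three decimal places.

Row total (OS A) = 272; column total (Crash) = 342; N = 538.
Expected count E = 272 × 342 / 538 = 172.9071.
Contribution = (O − E)²/E = (180 − 172.9071)² / 172.9071 = 0.291.

0.291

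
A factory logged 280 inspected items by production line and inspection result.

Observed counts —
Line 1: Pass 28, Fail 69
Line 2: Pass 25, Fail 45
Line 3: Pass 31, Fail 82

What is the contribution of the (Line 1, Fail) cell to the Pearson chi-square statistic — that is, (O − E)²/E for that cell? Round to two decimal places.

0.02

Row total (Line 1) = 97; column total (Fail) = 196; N = 280.
Expected count E = 97 × 196 / 280 = 67.900.
Contribution = (O − E)²/E = (69 − 67.900)² / 67.900 = 0.02.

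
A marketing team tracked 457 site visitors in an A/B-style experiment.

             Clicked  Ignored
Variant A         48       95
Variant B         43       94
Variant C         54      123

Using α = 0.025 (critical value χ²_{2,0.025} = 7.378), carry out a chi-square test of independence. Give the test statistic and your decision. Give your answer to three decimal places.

Row totals: 143, 137, 177. Column totals: 145, 312. Grand total N = 457.
Expected counts (row total × column total / N):
  Variant A, Clicked: 143×145/457 = 45.3720
  Variant A, Ignored: 143×312/457 = 97.6280
  Variant B, Clicked: 137×145/457 = 43.4683
  Variant B, Ignored: 137×312/457 = 93.5317
  Variant C, Clicked: 177×145/457 = 56.1597
  Variant C, Ignored: 177×312/457 = 120.8403
Contributions (O − E)²/E:
  (48 − 45.3720)²/45.3720 = 0.1522
  (95 − 97.6280)²/97.6280 = 0.0707
  (43 − 43.4683)²/43.4683 = 0.0050
  (94 − 93.5317)²/93.5317 = 0.0023
  (54 − 56.1597)²/56.1597 = 0.0831
  (123 − 120.8403)²/120.8403 = 0.0386
χ² = 0.1522 + 0.0707 + 0.0050 + 0.0023 + 0.0831 + 0.0386 = 0.352
df = (3−1)(2−1) = 2. Since 0.352 < 7.378, fail to reject the null hypothesis of independence at α = 0.025.

0.352; fail to reject H₀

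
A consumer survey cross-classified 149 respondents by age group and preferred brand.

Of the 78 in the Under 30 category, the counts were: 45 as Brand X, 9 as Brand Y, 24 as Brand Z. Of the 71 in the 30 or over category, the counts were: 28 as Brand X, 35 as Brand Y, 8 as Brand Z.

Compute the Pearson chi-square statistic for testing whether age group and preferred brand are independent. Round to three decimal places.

27.053

Row totals: 78, 71. Column totals: 73, 44, 32. Grand total N = 149.
Expected counts (row total × column total / N):
  Under 30, Brand X: 78×73/149 = 38.21477
  Under 30, Brand Y: 78×44/149 = 23.03356
  Under 30, Brand Z: 78×32/149 = 16.75168
  30 or over, Brand X: 71×73/149 = 34.78523
  30 or over, Brand Y: 71×44/149 = 20.96644
  30 or over, Brand Z: 71×32/149 = 15.24832
Contributions (O − E)²/E:
  (45 − 38.21477)²/38.21477 = 1.2048
  (9 − 23.03356)²/23.03356 = 8.5502
  (24 − 16.75168)²/16.75168 = 3.1363
  (28 − 34.78523)²/34.78523 = 1.3235
  (35 − 20.96644)²/20.96644 = 9.3931
  (8 − 15.24832)²/15.24832 = 3.4455
χ² = 1.2048 + 8.5502 + 3.1363 + 1.3235 + 9.3931 + 3.4455 = 27.053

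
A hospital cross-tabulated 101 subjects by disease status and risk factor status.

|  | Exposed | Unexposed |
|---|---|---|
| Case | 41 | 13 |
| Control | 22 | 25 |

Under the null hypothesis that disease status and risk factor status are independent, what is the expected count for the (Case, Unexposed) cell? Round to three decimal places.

20.317

Row total (Case) = 54; column total (Unexposed) = 38; grand total N = 101.
Expected count = (row total × column total) / N = 54 × 38 / 101 = 20.317.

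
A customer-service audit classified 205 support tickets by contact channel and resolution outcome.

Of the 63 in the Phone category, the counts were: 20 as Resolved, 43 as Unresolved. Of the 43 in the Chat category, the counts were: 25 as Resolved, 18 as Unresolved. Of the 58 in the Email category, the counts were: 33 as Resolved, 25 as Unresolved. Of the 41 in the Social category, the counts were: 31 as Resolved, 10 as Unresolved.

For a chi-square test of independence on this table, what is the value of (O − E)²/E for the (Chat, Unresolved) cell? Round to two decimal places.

Row total (Chat) = 43; column total (Unresolved) = 96; N = 205.
Expected count E = 43 × 96 / 205 = 20.1366.
Contribution = (O − E)²/E = (18 − 20.1366)² / 20.1366 = 0.23.

0.23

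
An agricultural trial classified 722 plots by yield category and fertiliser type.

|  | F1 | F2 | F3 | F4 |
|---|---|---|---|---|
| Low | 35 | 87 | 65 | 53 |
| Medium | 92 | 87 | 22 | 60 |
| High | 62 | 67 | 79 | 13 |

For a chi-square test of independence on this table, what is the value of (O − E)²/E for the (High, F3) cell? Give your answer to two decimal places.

Row total (High) = 221; column total (F3) = 166; N = 722.
Expected count E = 221 × 166 / 722 = 50.8116.
Contribution = (O − E)²/E = (79 − 50.8116)² / 50.8116 = 15.64.

15.64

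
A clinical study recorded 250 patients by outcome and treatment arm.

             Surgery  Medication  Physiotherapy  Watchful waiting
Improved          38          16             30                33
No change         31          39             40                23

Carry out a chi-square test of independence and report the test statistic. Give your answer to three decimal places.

12.570

Row totals: 117, 133. Column totals: 69, 55, 70, 56. Grand total N = 250.
Expected counts (row total × column total / N):
  Improved, Surgery: 117×69/250 = 32.2920
  Improved, Medication: 117×55/250 = 25.7400
  Improved, Physiotherapy: 117×70/250 = 32.7600
  Improved, Watchful waiting: 117×56/250 = 26.2080
  No change, Surgery: 133×69/250 = 36.7080
  No change, Medication: 133×55/250 = 29.2600
  No change, Physiotherapy: 133×70/250 = 37.2400
  No change, Watchful waiting: 133×56/250 = 29.7920
Contributions (O − E)²/E:
  (38 − 32.2920)²/32.2920 = 1.0090
  (16 − 25.7400)²/25.7400 = 3.6856
  (30 − 32.7600)²/32.7600 = 0.2325
  (33 − 26.2080)²/26.2080 = 1.7602
  (31 − 36.7080)²/36.7080 = 0.8876
  (39 − 29.2600)²/29.2600 = 3.2422
  (40 − 37.2400)²/37.2400 = 0.2046
  (23 − 29.7920)²/29.7920 = 1.5484
χ² = 1.0090 + 3.6856 + 0.2325 + 1.7602 + 0.8876 + 3.2422 + 0.2046 + 1.5484 = 12.570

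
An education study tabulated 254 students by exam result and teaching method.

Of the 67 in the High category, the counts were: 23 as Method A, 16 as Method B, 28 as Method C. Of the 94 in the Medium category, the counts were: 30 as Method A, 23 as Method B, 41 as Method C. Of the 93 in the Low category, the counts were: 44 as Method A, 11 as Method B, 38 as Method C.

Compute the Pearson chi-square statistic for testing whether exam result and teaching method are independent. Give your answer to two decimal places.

7.95

Row totals: 67, 94, 93. Column totals: 97, 50, 107. Grand total N = 254.
Expected counts (row total × column total / N):
  High, Method A: 67×97/254 = 25.587
  High, Method B: 67×50/254 = 13.189
  High, Method C: 67×107/254 = 28.224
  Medium, Method A: 94×97/254 = 35.898
  Medium, Method B: 94×50/254 = 18.504
  Medium, Method C: 94×107/254 = 39.598
  Low, Method A: 93×97/254 = 35.516
  Low, Method B: 93×50/254 = 18.307
  Low, Method C: 93×107/254 = 39.177
Contributions (O − E)²/E:
  (23 − 25.587)²/25.587 = 0.2616
  (16 − 13.189)²/13.189 = 0.5991
  (28 − 28.224)²/28.224 = 0.0018
  (30 − 35.898)²/35.898 = 0.9690
  (23 − 18.504)²/18.504 = 1.0924
  (41 − 39.598)²/39.598 = 0.0496
  (44 − 35.516)²/35.516 = 2.0266
  (11 − 18.307)²/18.307 = 2.9165
  (38 − 39.177)²/39.177 = 0.0354
χ² = 0.2616 + 0.5991 + 0.0018 + 0.9690 + 1.0924 + 0.0496 + 2.0266 + 2.9165 + 0.0354 = 7.95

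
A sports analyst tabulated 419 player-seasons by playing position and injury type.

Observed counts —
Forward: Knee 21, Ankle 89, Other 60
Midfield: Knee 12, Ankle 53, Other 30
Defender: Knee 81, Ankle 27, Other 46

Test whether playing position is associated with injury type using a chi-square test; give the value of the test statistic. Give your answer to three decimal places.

Row totals: 170, 95, 154. Column totals: 114, 169, 136. Grand total N = 419.
Expected counts (row total × column total / N):
  Forward, Knee: 170×114/419 = 46.2530
  Forward, Ankle: 170×169/419 = 68.5680
  Forward, Other: 170×136/419 = 55.1790
  Midfield, Knee: 95×114/419 = 25.8473
  Midfield, Ankle: 95×169/419 = 38.3174
  Midfield, Other: 95×136/419 = 30.8353
  Defender, Knee: 154×114/419 = 41.8998
  Defender, Ankle: 154×169/419 = 62.1146
  Defender, Other: 154×136/419 = 49.9857
Contributions (O − E)²/E:
  (21 − 46.2530)²/46.2530 = 13.7875
  (89 − 68.5680)²/68.5680 = 6.0884
  (60 − 55.1790)²/55.1790 = 0.4212
  (12 − 25.8473)²/25.8473 = 7.4185
  (53 − 38.3174)²/38.3174 = 5.6261
  (30 − 30.8353)²/30.8353 = 0.0226
  (81 − 41.8998)²/41.8998 = 36.4877
  (27 − 62.1146)²/62.1146 = 19.8510
  (46 − 49.9857)²/49.9857 = 0.3178
χ² = 13.7875 + 6.0884 + 0.4212 + 7.4185 + 5.6261 + 0.0226 + 36.4877 + 19.8510 + 0.3178 = 90.021

90.021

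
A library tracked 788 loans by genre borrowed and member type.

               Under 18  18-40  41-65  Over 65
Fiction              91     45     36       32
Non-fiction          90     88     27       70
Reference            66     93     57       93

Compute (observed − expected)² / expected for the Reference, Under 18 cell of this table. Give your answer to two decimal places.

9.83

Row total (Reference) = 309; column total (Under 18) = 247; N = 788.
Expected count E = 309 × 247 / 788 = 96.857.
Contribution = (O − E)²/E = (66 − 96.857)² / 96.857 = 9.83.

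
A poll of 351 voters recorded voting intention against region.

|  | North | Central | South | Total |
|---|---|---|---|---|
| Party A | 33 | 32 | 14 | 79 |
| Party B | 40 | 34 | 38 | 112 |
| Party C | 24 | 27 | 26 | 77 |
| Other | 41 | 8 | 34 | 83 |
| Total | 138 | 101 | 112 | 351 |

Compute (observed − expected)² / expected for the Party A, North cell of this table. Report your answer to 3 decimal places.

Row total (Party A) = 79; column total (North) = 138; N = 351.
Expected count E = 79 × 138 / 351 = 31.0598.
Contribution = (O − E)²/E = (33 − 31.0598)² / 31.0598 = 0.121.

0.121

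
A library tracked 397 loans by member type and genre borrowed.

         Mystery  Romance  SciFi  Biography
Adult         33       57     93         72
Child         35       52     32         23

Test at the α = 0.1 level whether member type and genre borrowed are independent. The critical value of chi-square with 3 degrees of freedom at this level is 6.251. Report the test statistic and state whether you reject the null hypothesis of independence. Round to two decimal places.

Row totals: 255, 142. Column totals: 68, 109, 125, 95. Grand total N = 397.
Expected counts (row total × column total / N):
  Adult, Mystery: 255×68/397 = 43.678
  Adult, Romance: 255×109/397 = 70.013
  Adult, SciFi: 255×125/397 = 80.290
  Adult, Biography: 255×95/397 = 61.020
  Child, Mystery: 142×68/397 = 24.322
  Child, Romance: 142×109/397 = 38.987
  Child, SciFi: 142×125/397 = 44.710
  Child, Biography: 142×95/397 = 33.980
Contributions (O − E)²/E:
  (33 − 43.678)²/43.678 = 2.6105
  (57 − 70.013)²/70.013 = 2.4187
  (93 − 80.290)²/80.290 = 2.0120
  (72 − 61.020)²/61.020 = 1.9758
  (35 − 24.322)²/24.322 = 4.6879
  (52 − 38.987)²/38.987 = 4.3435
  (32 − 44.710)²/44.710 = 3.6132
  (23 − 33.980)²/33.980 = 3.5480
χ² = 2.6105 + 2.4187 + 2.0120 + 1.9758 + 4.6879 + 4.3435 + 3.6132 + 3.5480 = 25.21
df = (2−1)(4−1) = 3. Since 25.21 > 6.251, reject the null hypothesis of independence at α = 0.1.

25.21; reject H₀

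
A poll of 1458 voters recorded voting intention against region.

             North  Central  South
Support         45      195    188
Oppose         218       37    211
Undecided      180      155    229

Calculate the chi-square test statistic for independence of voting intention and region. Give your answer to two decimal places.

217.95

Row totals: 428, 466, 564. Column totals: 443, 387, 628. Grand total N = 1458.
Expected counts (row total × column total / N):
  Support, North: 428×443/1458 = 130.0439
  Support, Central: 428×387/1458 = 113.6049
  Support, South: 428×628/1458 = 184.3512
  Oppose, North: 466×443/1458 = 141.5898
  Oppose, Central: 466×387/1458 = 123.6914
  Oppose, South: 466×628/1458 = 200.7188
  Undecided, North: 564×443/1458 = 171.3663
  Undecided, Central: 564×387/1458 = 149.7037
  Undecided, South: 564×628/1458 = 242.9300
Contributions (O − E)²/E:
  (45 − 130.0439)²/130.0439 = 55.6156
  (195 − 113.6049)²/113.6049 = 58.3176
  (188 − 184.3512)²/184.3512 = 0.0722
  (218 − 141.5898)²/141.5898 = 41.2354
  (37 − 123.6914)²/123.6914 = 60.7593
  (211 − 200.7188)²/200.7188 = 0.5266
  (180 − 171.3663)²/171.3663 = 0.4350
  (155 − 149.7037)²/149.7037 = 0.1874
  (229 − 242.9300)²/242.9300 = 0.7988
χ² = 55.6156 + 58.3176 + 0.0722 + 41.2354 + 60.7593 + 0.5266 + 0.4350 + 0.1874 + 0.7988 = 217.95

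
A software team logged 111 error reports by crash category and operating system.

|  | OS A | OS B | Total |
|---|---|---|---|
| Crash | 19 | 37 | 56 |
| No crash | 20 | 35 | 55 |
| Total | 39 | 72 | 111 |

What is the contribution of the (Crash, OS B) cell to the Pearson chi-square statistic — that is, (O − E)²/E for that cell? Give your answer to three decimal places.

0.013

Row total (Crash) = 56; column total (OS B) = 72; N = 111.
Expected count E = 56 × 72 / 111 = 36.3243.
Contribution = (O − E)²/E = (37 − 36.3243)² / 36.3243 = 0.013.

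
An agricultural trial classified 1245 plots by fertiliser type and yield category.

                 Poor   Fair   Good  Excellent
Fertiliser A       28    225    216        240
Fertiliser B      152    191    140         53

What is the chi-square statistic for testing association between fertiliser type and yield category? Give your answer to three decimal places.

Row totals: 709, 536. Column totals: 180, 416, 356, 293. Grand total N = 1245.
Expected counts (row total × column total / N):
  Fertiliser A, Poor: 709×180/1245 = 102.5060
  Fertiliser A, Fair: 709×416/1245 = 236.9028
  Fertiliser A, Good: 709×356/1245 = 202.7341
  Fertiliser A, Excellent: 709×293/1245 = 166.8570
  Fertiliser B, Poor: 536×180/1245 = 77.4940
  Fertiliser B, Fair: 536×416/1245 = 179.0972
  Fertiliser B, Good: 536×356/1245 = 153.2659
  Fertiliser B, Excellent: 536×293/1245 = 126.1430
Contributions (O − E)²/E:
  (28 − 102.5060)²/102.5060 = 54.1543
  (225 − 236.9028)²/236.9028 = 0.5980
  (216 − 202.7341)²/202.7341 = 0.8681
  (240 − 166.8570)²/166.8570 = 32.0628
  (152 − 77.4940)²/77.4940 = 71.6332
  (191 − 179.0972)²/179.0972 = 0.7911
  (140 − 153.2659)²/153.2659 = 1.1482
  (53 − 126.1430)²/126.1430 = 42.4114
χ² = 54.1543 + 0.5980 + 0.8681 + 32.0628 + 71.6332 + 0.7911 + 1.1482 + 42.4114 = 203.667

203.667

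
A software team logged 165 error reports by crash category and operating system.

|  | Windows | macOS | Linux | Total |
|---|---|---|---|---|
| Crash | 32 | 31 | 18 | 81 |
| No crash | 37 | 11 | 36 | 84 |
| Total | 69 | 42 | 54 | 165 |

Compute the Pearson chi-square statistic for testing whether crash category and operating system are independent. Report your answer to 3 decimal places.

15.837

Grand total N = 165.
Expected counts (row total × column total / N):
  Crash, Windows: 81×69/165 = 33.8727
  Crash, macOS: 81×42/165 = 20.6182
  Crash, Linux: 81×54/165 = 26.5091
  No crash, Windows: 84×69/165 = 35.1273
  No crash, macOS: 84×42/165 = 21.3818
  No crash, Linux: 84×54/165 = 27.4909
Contributions (O − E)²/E:
  (32 − 33.8727)²/33.8727 = 0.1035
  (31 − 20.6182)²/20.6182 = 5.2275
  (18 − 26.5091)²/26.5091 = 2.7313
  (37 − 35.1273)²/35.1273 = 0.0998
  (11 − 21.3818)²/21.3818 = 5.0408
  (36 − 27.4909)²/27.4909 = 2.6338
χ² = 0.1035 + 5.2275 + 2.7313 + 0.0998 + 5.0408 + 2.6338 = 15.837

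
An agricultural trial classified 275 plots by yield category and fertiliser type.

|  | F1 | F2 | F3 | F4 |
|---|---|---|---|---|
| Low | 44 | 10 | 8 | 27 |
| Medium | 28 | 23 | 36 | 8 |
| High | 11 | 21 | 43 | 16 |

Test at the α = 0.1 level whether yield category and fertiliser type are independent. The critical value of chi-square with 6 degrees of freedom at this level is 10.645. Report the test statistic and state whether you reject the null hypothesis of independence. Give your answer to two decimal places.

60.17; reject H₀

Row totals: 89, 95, 91. Column totals: 83, 54, 87, 51. Grand total N = 275.
Expected counts (row total × column total / N):
  Low, F1: 89×83/275 = 26.862
  Low, F2: 89×54/275 = 17.476
  Low, F3: 89×87/275 = 28.156
  Low, F4: 89×51/275 = 16.505
  Medium, F1: 95×83/275 = 28.673
  Medium, F2: 95×54/275 = 18.655
  Medium, F3: 95×87/275 = 30.055
  Medium, F4: 95×51/275 = 17.618
  High, F1: 91×83/275 = 27.465
  High, F2: 91×54/275 = 17.869
  High, F3: 91×87/275 = 28.789
  High, F4: 91×51/275 = 16.876
Contributions (O − E)²/E:
  (44 − 26.862)²/26.862 = 10.9341
  (10 − 17.476)²/17.476 = 3.1981
  (8 − 28.156)²/28.156 = 14.4291
  (27 − 16.505)²/16.505 = 6.6734
  (28 − 28.673)²/28.673 = 0.0158
  (23 − 18.655)²/18.655 = 1.0120
  (36 − 30.055)²/30.055 = 1.1759
  (8 − 17.618)²/17.618 = 5.2506
  (11 − 27.465)²/27.465 = 9.8706
  (21 − 17.869)²/17.869 = 0.5486
  (43 − 28.789)²/28.789 = 7.0149
  (16 − 16.876)²/16.876 = 0.0455
χ² = 10.9341 + 3.1981 + 14.4291 + 6.6734 + 0.0158 + 1.0120 + 1.1759 + 5.2506 + 9.8706 + 0.5486 + 7.0149 + 0.0455 = 60.17
df = (3−1)(4−1) = 6. Since 60.17 > 10.645, reject the null hypothesis of independence at α = 0.1.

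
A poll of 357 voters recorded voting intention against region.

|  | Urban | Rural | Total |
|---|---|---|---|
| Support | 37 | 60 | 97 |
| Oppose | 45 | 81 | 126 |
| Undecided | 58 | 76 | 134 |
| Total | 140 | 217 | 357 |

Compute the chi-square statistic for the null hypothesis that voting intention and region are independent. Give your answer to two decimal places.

Grand total N = 357.
Expected counts (row total × column total / N):
  Support, Urban: 97×140/357 = 38.0392
  Support, Rural: 97×217/357 = 58.9608
  Oppose, Urban: 126×140/357 = 49.4118
  Oppose, Rural: 126×217/357 = 76.5882
  Undecided, Urban: 134×140/357 = 52.5490
  Undecided, Rural: 134×217/357 = 81.4510
Contributions (O − E)²/E:
  (37 − 38.0392)²/38.0392 = 0.0284
  (60 − 58.9608)²/58.9608 = 0.0183
  (45 − 49.4118)²/49.4118 = 0.3939
  (81 − 76.5882)²/76.5882 = 0.2541
  (58 − 52.5490)²/52.5490 = 0.5654
  (76 − 81.4510)²/81.4510 = 0.3648
χ² = 0.0284 + 0.0183 + 0.3939 + 0.2541 + 0.5654 + 0.3648 = 1.62

1.62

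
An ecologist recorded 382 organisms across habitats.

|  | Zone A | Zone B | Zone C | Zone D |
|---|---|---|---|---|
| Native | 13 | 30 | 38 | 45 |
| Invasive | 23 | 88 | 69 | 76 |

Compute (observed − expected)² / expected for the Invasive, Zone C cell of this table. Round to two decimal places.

Row total (Invasive) = 256; column total (Zone C) = 107; N = 382.
Expected count E = 256 × 107 / 382 = 71.707.
Contribution = (O − E)²/E = (69 − 71.707)² / 71.707 = 0.10.

0.10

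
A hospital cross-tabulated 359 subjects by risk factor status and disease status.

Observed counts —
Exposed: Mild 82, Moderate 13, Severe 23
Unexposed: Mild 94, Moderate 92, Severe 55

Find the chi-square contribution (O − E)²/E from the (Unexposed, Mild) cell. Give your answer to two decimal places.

4.94

Row total (Unexposed) = 241; column total (Mild) = 176; N = 359.
Expected count E = 241 × 176 / 359 = 118.150.
Contribution = (O − E)²/E = (94 − 118.150)² / 118.150 = 4.94.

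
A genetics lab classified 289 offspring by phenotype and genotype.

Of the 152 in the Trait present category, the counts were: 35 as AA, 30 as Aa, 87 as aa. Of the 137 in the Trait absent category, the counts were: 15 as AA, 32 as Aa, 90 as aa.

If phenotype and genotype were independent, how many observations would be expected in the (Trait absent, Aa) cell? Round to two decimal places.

29.39

Row total (Trait absent) = 137; column total (Aa) = 62; grand total N = 289.
Expected count = (row total × column total) / N = 137 × 62 / 289 = 29.39.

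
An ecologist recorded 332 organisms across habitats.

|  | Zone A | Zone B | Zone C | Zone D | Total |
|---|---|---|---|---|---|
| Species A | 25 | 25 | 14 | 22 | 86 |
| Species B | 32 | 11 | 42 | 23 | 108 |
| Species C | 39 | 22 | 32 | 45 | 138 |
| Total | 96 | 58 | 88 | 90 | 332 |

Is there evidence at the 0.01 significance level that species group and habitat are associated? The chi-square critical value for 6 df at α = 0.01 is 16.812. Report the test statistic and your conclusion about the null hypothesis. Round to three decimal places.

23.303; reject H₀

Grand total N = 332.
Expected counts (row total × column total / N):
  Species A, Zone A: 86×96/332 = 24.86747
  Species A, Zone B: 86×58/332 = 15.02410
  Species A, Zone C: 86×88/332 = 22.79518
  Species A, Zone D: 86×90/332 = 23.31325
  Species B, Zone A: 108×96/332 = 31.22892
  Species B, Zone B: 108×58/332 = 18.86747
  Species B, Zone C: 108×88/332 = 28.62651
  Species B, Zone D: 108×90/332 = 29.27711
  Species C, Zone A: 138×96/332 = 39.90361
  Species C, Zone B: 138×58/332 = 24.10843
  Species C, Zone C: 138×88/332 = 36.57831
  Species C, Zone D: 138×90/332 = 37.40964
Contributions (O − E)²/E:
  (25 − 24.86747)²/24.86747 = 0.0007
  (25 − 15.02410)²/15.02410 = 6.6239
  (14 − 22.79518)²/22.79518 = 3.3935
  (22 − 23.31325)²/23.31325 = 0.0740
  (32 − 31.22892)²/31.22892 = 0.0190
  (11 − 18.86747)²/18.86747 = 3.2806
  (42 − 28.62651)²/28.62651 = 6.2477
  (23 − 29.27711)²/29.27711 = 1.3458
  (39 − 39.90361)²/39.90361 = 0.0205
  (22 − 24.10843)²/24.10843 = 0.1844
  (32 − 36.57831)²/36.57831 = 0.5730
  (45 − 37.40964)²/37.40964 = 1.5401
χ² = 0.0007 + 6.6239 + 3.3935 + 0.0740 + 0.0190 + 3.2806 + 6.2477 + 1.3458 + 0.0205 + 0.1844 + 0.5730 + 1.5401 = 23.303
df = (3−1)(4−1) = 6. Since 23.303 > 16.812, reject the null hypothesis of independence at α = 0.01.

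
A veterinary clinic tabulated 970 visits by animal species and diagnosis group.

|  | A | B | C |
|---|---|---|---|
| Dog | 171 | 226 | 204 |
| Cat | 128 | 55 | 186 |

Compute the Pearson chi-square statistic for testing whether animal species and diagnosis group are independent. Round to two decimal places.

58.96

Row totals: 601, 369. Column totals: 299, 281, 390. Grand total N = 970.
Expected counts (row total × column total / N):
  Dog, A: 601×299/970 = 185.257
  Dog, B: 601×281/970 = 174.104
  Dog, C: 601×390/970 = 241.639
  Cat, A: 369×299/970 = 113.743
  Cat, B: 369×281/970 = 106.896
  Cat, C: 369×390/970 = 148.361
Contributions (O − E)²/E:
  (171 − 185.257)²/185.257 = 1.0972
  (226 − 174.104)²/174.104 = 15.4689
  (204 − 241.639)²/241.639 = 5.8629
  (128 − 113.743)²/113.743 = 1.7870
  (55 − 106.896)²/106.896 = 25.1945
  (186 − 148.361)²/148.361 = 9.5490
χ² = 1.0972 + 15.4689 + 5.8629 + 1.7870 + 25.1945 + 9.5490 = 58.96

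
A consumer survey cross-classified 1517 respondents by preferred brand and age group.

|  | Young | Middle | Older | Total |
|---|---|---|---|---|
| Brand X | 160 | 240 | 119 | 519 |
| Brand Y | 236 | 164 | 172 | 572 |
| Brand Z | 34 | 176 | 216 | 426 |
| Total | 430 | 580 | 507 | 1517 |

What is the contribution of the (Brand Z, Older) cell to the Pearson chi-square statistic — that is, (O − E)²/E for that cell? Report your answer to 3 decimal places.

38.074

Row total (Brand Z) = 426; column total (Older) = 507; N = 1517.
Expected count E = 426 × 507 / 1517 = 142.37442.
Contribution = (O − E)²/E = (216 − 142.37442)² / 142.37442 = 38.074.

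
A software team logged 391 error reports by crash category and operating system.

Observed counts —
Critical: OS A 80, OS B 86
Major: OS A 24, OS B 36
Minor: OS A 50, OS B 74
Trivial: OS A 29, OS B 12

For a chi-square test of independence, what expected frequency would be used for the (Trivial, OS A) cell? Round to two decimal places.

Row total (Trivial) = 41; column total (OS A) = 183; grand total N = 391.
Expected count = (row total × column total) / N = 41 × 183 / 391 = 19.19.

19.19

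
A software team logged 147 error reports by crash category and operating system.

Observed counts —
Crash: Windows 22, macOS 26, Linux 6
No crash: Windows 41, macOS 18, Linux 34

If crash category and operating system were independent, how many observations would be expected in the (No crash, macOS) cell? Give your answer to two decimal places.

Row total (No crash) = 93; column total (macOS) = 44; grand total N = 147.
Expected count = (row total × column total) / N = 93 × 44 / 147 = 27.84.

27.84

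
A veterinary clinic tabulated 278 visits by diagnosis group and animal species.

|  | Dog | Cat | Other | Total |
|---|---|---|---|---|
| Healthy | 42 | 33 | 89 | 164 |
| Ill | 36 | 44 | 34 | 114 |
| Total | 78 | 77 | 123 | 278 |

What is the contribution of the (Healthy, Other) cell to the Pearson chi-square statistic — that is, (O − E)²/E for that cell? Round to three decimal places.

3.724

Row total (Healthy) = 164; column total (Other) = 123; N = 278.
Expected count E = 164 × 123 / 278 = 72.5612.
Contribution = (O − E)²/E = (89 − 72.5612)² / 72.5612 = 3.724.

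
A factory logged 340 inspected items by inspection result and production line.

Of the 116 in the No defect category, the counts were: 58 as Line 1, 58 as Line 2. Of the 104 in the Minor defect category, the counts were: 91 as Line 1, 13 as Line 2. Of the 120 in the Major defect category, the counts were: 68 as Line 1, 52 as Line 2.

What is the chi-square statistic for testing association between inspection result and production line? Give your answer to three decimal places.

37.512

Row totals: 116, 104, 120. Column totals: 217, 123. Grand total N = 340.
Expected counts (row total × column total / N):
  No defect, Line 1: 116×217/340 = 74.0353
  No defect, Line 2: 116×123/340 = 41.9647
  Minor defect, Line 1: 104×217/340 = 66.3765
  Minor defect, Line 2: 104×123/340 = 37.6235
  Major defect, Line 1: 120×217/340 = 76.5882
  Major defect, Line 2: 120×123/340 = 43.4118
Contributions (O − E)²/E:
  (58 − 74.0353)²/74.0353 = 3.4731
  (58 − 41.9647)²/41.9647 = 6.1273
  (91 − 66.3765)²/66.3765 = 9.1345
  (13 − 37.6235)²/37.6235 = 16.1154
  (68 − 76.5882)²/76.5882 = 0.9630
  (52 − 43.4118)²/43.4118 = 1.6990
χ² = 3.4731 + 6.1273 + 9.1345 + 16.1154 + 0.9630 + 1.6990 = 37.512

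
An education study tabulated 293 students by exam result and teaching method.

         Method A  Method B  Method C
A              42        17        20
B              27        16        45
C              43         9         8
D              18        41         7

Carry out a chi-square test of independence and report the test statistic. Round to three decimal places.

Row totals: 79, 88, 60, 66. Column totals: 130, 83, 80. Grand total N = 293.
Expected counts (row total × column total / N):
  A, Method A: 79×130/293 = 35.05119
  A, Method B: 79×83/293 = 22.37884
  A, Method C: 79×80/293 = 21.56997
  B, Method A: 88×130/293 = 39.04437
  B, Method B: 88×83/293 = 24.92833
  B, Method C: 88×80/293 = 24.02730
  C, Method A: 60×130/293 = 26.62116
  C, Method B: 60×83/293 = 16.99659
  C, Method C: 60×80/293 = 16.38225
  D, Method A: 66×130/293 = 29.28328
  D, Method B: 66×83/293 = 18.69625
  D, Method C: 66×80/293 = 18.02048
Contributions (O − E)²/E:
  (42 − 35.05119)²/35.05119 = 1.3776
  (17 − 22.37884)²/22.37884 = 1.2928
  (20 − 21.56997)²/21.56997 = 0.1143
  (27 − 39.04437)²/39.04437 = 3.7154
  (16 − 24.92833)²/24.92833 = 3.1978
  (45 − 24.02730)²/24.02730 = 18.3064
  (43 − 26.62116)²/26.62116 = 10.0772
  (9 − 16.99659)²/16.99659 = 3.7623
  (8 − 16.38225)²/16.38225 = 4.2889
  (18 − 29.28328)²/29.28328 = 4.3476
  (41 − 18.69625)²/18.69625 = 26.6073
  (7 − 18.02048)²/18.02048 = 6.7396
χ² = 1.3776 + 1.2928 + 0.1143 + 3.7154 + 3.1978 + 18.3064 + 10.0772 + 3.7623 + 4.2889 + 4.3476 + 26.6073 + 6.7396 = 83.827

83.827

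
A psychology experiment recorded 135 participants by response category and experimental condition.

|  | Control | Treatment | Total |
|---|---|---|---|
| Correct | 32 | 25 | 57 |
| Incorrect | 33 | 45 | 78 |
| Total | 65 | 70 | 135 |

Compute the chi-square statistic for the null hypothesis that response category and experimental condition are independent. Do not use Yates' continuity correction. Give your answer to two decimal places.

Grand total N = 135.
Expected counts (row total × column total / N):
  Correct, Control: 57×65/135 = 27.444
  Correct, Treatment: 57×70/135 = 29.556
  Incorrect, Control: 78×65/135 = 37.556
  Incorrect, Treatment: 78×70/135 = 40.444
Contributions (O − E)²/E:
  (32 − 27.444)²/27.444 = 0.7563
  (25 − 29.556)²/29.556 = 0.7023
  (33 − 37.556)²/37.556 = 0.5527
  (45 − 40.444)²/40.444 = 0.5132
χ² = 0.7563 + 0.7023 + 0.5527 + 0.5132 = 2.52

2.52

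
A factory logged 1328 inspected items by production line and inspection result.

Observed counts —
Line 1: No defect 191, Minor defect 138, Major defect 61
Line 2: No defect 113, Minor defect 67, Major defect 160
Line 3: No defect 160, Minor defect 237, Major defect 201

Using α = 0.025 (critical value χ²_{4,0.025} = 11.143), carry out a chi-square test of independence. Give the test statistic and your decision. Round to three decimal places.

Row totals: 390, 340, 598. Column totals: 464, 442, 422. Grand total N = 1328.
Expected counts (row total × column total / N):
  Line 1, No defect: 390×464/1328 = 136.2651
  Line 1, Minor defect: 390×442/1328 = 129.8042
  Line 1, Major defect: 390×422/1328 = 123.9307
  Line 2, No defect: 340×464/1328 = 118.7952
  Line 2, Minor defect: 340×442/1328 = 113.1627
  Line 2, Major defect: 340×422/1328 = 108.0422
  Line 3, No defect: 598×464/1328 = 208.9398
  Line 3, Minor defect: 598×442/1328 = 199.0331
  Line 3, Major defect: 598×422/1328 = 190.0271
Contributions (O − E)²/E:
  (191 − 136.2651)²/136.2651 = 21.9859
  (138 − 129.8042)²/129.8042 = 0.5175
  (61 − 123.9307)²/123.9307 = 31.9555
  (113 − 118.7952)²/118.7952 = 0.2827
  (67 − 113.1627)²/113.1627 = 18.8312
  (160 − 108.0422)²/108.0422 = 24.9867
  (160 − 208.9398)²/208.9398 = 11.4631
  (237 − 199.0331)²/199.0331 = 7.2424
  (201 − 190.0271)²/190.0271 = 0.6336
χ² = 21.9859 + 0.5175 + 31.9555 + 0.2827 + 18.8312 + 24.9867 + 11.4631 + 7.2424 + 0.6336 = 117.899
df = (3−1)(3−1) = 4. Since 117.899 > 11.143, reject the null hypothesis of independence at α = 0.025.

117.899; reject H₀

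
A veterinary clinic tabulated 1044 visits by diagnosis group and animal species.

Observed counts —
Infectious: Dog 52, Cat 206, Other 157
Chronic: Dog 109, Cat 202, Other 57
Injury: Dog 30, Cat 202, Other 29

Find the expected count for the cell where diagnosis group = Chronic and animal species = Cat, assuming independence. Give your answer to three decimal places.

215.019

Row total (Chronic) = 368; column total (Cat) = 610; grand total N = 1044.
Expected count = (row total × column total) / N = 368 × 610 / 1044 = 215.019.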